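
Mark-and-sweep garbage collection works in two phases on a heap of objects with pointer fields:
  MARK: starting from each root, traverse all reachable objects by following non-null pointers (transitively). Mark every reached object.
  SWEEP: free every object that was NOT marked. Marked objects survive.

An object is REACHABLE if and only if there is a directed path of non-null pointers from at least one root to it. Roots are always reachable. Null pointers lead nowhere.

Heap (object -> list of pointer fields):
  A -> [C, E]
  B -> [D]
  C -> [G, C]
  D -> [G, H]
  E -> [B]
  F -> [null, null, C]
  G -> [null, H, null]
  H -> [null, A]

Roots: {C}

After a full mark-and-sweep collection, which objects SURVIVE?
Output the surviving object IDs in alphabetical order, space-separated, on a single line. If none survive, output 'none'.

Roots: C
Mark C: refs=G C, marked=C
Mark G: refs=null H null, marked=C G
Mark H: refs=null A, marked=C G H
Mark A: refs=C E, marked=A C G H
Mark E: refs=B, marked=A C E G H
Mark B: refs=D, marked=A B C E G H
Mark D: refs=G H, marked=A B C D E G H
Unmarked (collected): F

Answer: A B C D E G H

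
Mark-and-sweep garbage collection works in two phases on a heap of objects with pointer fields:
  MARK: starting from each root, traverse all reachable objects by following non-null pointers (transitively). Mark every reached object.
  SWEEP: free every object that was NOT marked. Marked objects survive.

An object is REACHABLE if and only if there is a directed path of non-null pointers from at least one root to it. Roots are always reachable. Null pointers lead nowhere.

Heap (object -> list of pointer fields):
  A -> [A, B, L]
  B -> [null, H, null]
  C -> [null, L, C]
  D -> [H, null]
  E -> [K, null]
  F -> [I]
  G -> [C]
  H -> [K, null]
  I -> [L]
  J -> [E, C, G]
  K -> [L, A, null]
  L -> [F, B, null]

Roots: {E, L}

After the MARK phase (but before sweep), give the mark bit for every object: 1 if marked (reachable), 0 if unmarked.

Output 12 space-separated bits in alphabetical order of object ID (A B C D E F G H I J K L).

Answer: 1 1 0 0 1 1 0 1 1 0 1 1

Derivation:
Roots: E L
Mark E: refs=K null, marked=E
Mark L: refs=F B null, marked=E L
Mark K: refs=L A null, marked=E K L
Mark F: refs=I, marked=E F K L
Mark B: refs=null H null, marked=B E F K L
Mark A: refs=A B L, marked=A B E F K L
Mark I: refs=L, marked=A B E F I K L
Mark H: refs=K null, marked=A B E F H I K L
Unmarked (collected): C D G J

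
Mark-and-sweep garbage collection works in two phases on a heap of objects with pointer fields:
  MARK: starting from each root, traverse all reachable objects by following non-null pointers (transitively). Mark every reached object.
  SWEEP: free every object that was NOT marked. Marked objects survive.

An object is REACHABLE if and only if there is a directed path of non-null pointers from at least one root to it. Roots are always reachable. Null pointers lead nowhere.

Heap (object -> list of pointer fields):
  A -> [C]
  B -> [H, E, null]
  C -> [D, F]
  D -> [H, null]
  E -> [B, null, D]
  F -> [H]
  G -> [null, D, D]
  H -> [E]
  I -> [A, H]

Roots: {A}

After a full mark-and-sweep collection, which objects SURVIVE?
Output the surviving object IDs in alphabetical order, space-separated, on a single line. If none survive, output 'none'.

Roots: A
Mark A: refs=C, marked=A
Mark C: refs=D F, marked=A C
Mark D: refs=H null, marked=A C D
Mark F: refs=H, marked=A C D F
Mark H: refs=E, marked=A C D F H
Mark E: refs=B null D, marked=A C D E F H
Mark B: refs=H E null, marked=A B C D E F H
Unmarked (collected): G I

Answer: A B C D E F H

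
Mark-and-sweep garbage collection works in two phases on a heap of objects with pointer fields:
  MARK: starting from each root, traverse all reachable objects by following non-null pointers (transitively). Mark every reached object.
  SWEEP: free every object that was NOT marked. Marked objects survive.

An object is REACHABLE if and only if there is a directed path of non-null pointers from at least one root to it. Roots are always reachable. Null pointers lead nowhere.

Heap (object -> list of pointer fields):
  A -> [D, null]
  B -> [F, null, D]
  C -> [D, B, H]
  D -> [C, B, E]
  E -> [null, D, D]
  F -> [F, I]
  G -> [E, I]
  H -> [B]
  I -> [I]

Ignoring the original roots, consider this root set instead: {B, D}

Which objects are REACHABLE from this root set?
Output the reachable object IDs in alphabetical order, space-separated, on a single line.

Roots: B D
Mark B: refs=F null D, marked=B
Mark D: refs=C B E, marked=B D
Mark F: refs=F I, marked=B D F
Mark C: refs=D B H, marked=B C D F
Mark E: refs=null D D, marked=B C D E F
Mark I: refs=I, marked=B C D E F I
Mark H: refs=B, marked=B C D E F H I
Unmarked (collected): A G

Answer: B C D E F H I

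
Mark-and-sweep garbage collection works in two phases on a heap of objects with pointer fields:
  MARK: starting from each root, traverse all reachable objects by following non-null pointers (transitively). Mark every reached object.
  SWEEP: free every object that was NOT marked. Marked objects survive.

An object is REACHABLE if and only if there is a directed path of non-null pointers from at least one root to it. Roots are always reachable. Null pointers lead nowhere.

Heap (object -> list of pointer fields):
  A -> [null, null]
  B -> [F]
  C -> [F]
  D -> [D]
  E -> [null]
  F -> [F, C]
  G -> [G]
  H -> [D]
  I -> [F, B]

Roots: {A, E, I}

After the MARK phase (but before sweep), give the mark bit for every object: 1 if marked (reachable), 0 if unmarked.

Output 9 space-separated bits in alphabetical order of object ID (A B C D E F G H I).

Answer: 1 1 1 0 1 1 0 0 1

Derivation:
Roots: A E I
Mark A: refs=null null, marked=A
Mark E: refs=null, marked=A E
Mark I: refs=F B, marked=A E I
Mark F: refs=F C, marked=A E F I
Mark B: refs=F, marked=A B E F I
Mark C: refs=F, marked=A B C E F I
Unmarked (collected): D G H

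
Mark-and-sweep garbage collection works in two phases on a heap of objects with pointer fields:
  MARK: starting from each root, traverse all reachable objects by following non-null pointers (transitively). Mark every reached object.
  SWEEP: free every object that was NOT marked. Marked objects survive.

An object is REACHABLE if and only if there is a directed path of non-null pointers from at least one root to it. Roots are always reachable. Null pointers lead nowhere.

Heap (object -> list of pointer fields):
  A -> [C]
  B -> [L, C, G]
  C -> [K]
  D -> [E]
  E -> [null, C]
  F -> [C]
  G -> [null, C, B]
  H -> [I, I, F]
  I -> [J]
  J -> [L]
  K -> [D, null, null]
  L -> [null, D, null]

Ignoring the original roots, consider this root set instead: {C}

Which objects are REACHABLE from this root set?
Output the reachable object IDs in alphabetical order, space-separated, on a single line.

Answer: C D E K

Derivation:
Roots: C
Mark C: refs=K, marked=C
Mark K: refs=D null null, marked=C K
Mark D: refs=E, marked=C D K
Mark E: refs=null C, marked=C D E K
Unmarked (collected): A B F G H I J L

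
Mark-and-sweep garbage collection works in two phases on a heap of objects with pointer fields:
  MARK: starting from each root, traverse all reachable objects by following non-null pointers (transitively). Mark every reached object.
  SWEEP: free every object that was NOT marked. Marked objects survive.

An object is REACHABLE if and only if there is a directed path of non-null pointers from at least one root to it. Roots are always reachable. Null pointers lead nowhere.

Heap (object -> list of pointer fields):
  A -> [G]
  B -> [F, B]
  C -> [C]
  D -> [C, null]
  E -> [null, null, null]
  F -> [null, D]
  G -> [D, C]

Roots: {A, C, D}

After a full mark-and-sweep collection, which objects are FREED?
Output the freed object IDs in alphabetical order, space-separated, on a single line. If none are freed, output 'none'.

Answer: B E F

Derivation:
Roots: A C D
Mark A: refs=G, marked=A
Mark C: refs=C, marked=A C
Mark D: refs=C null, marked=A C D
Mark G: refs=D C, marked=A C D G
Unmarked (collected): B E F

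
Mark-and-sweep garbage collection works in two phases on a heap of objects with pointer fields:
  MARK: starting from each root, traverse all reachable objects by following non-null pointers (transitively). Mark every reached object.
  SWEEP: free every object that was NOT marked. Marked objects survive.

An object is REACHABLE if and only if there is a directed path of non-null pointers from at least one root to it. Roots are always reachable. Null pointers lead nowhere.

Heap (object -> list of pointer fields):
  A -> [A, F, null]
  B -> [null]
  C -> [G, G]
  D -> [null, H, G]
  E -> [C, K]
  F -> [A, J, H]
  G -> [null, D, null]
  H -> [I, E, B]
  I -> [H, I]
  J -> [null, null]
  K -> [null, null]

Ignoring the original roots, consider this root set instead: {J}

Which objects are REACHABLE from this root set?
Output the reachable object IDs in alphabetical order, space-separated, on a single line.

Answer: J

Derivation:
Roots: J
Mark J: refs=null null, marked=J
Unmarked (collected): A B C D E F G H I K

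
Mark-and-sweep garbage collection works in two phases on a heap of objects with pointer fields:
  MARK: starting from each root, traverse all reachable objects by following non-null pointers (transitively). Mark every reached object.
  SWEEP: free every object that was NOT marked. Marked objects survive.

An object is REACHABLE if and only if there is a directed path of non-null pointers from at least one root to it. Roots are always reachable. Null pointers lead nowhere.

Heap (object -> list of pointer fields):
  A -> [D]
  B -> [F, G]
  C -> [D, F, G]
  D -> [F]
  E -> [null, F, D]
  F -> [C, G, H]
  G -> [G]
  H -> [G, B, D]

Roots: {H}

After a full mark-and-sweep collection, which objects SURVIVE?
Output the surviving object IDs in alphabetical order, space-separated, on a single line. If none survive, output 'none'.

Answer: B C D F G H

Derivation:
Roots: H
Mark H: refs=G B D, marked=H
Mark G: refs=G, marked=G H
Mark B: refs=F G, marked=B G H
Mark D: refs=F, marked=B D G H
Mark F: refs=C G H, marked=B D F G H
Mark C: refs=D F G, marked=B C D F G H
Unmarked (collected): A E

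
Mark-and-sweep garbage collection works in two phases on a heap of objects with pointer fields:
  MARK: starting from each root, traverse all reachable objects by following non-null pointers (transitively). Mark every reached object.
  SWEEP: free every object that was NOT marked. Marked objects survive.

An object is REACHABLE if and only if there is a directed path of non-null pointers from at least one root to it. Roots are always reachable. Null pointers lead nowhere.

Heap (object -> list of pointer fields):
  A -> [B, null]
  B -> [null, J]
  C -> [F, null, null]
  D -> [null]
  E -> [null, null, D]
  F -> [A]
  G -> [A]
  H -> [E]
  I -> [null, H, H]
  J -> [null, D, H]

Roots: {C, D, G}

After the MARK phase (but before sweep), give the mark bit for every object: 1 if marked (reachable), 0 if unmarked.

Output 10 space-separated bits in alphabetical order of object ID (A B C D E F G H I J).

Answer: 1 1 1 1 1 1 1 1 0 1

Derivation:
Roots: C D G
Mark C: refs=F null null, marked=C
Mark D: refs=null, marked=C D
Mark G: refs=A, marked=C D G
Mark F: refs=A, marked=C D F G
Mark A: refs=B null, marked=A C D F G
Mark B: refs=null J, marked=A B C D F G
Mark J: refs=null D H, marked=A B C D F G J
Mark H: refs=E, marked=A B C D F G H J
Mark E: refs=null null D, marked=A B C D E F G H J
Unmarked (collected): I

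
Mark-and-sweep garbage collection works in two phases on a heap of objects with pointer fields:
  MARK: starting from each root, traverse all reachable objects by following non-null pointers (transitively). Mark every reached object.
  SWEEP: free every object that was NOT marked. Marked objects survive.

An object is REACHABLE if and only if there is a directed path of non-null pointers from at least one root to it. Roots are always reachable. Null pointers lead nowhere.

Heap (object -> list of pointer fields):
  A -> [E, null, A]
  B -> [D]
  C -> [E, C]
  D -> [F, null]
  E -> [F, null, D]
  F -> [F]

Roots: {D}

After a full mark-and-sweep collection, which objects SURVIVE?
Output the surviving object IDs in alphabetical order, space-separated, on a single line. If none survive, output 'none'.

Roots: D
Mark D: refs=F null, marked=D
Mark F: refs=F, marked=D F
Unmarked (collected): A B C E

Answer: D F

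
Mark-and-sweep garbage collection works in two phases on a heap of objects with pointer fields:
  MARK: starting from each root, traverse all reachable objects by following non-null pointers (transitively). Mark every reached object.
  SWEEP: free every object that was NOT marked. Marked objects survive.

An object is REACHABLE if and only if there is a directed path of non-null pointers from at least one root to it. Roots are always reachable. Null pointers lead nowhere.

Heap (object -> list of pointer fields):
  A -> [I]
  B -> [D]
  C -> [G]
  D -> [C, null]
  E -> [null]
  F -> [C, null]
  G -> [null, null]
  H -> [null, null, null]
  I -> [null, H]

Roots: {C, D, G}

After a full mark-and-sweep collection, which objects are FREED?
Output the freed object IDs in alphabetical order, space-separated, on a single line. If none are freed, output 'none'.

Answer: A B E F H I

Derivation:
Roots: C D G
Mark C: refs=G, marked=C
Mark D: refs=C null, marked=C D
Mark G: refs=null null, marked=C D G
Unmarked (collected): A B E F H I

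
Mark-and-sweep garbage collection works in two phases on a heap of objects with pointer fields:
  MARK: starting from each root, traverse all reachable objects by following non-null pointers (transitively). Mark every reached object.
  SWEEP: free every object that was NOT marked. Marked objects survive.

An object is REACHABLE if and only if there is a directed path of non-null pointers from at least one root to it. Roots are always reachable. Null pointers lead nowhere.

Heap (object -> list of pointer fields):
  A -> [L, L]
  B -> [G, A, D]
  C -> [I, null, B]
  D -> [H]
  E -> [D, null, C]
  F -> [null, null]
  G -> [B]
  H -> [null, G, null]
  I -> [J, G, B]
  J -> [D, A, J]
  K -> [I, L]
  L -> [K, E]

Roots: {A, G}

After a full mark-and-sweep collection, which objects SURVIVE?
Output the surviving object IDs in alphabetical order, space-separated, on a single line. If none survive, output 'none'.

Roots: A G
Mark A: refs=L L, marked=A
Mark G: refs=B, marked=A G
Mark L: refs=K E, marked=A G L
Mark B: refs=G A D, marked=A B G L
Mark K: refs=I L, marked=A B G K L
Mark E: refs=D null C, marked=A B E G K L
Mark D: refs=H, marked=A B D E G K L
Mark I: refs=J G B, marked=A B D E G I K L
Mark C: refs=I null B, marked=A B C D E G I K L
Mark H: refs=null G null, marked=A B C D E G H I K L
Mark J: refs=D A J, marked=A B C D E G H I J K L
Unmarked (collected): F

Answer: A B C D E G H I J K L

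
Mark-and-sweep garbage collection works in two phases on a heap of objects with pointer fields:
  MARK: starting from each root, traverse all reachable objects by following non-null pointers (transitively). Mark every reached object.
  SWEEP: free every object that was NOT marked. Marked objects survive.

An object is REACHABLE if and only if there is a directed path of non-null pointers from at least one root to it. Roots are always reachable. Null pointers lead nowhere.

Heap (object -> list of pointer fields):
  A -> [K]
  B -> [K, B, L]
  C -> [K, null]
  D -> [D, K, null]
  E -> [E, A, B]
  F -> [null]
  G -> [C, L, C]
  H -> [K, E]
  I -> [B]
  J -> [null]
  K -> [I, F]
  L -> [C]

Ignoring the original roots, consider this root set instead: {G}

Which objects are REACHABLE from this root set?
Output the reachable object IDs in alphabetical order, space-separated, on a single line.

Answer: B C F G I K L

Derivation:
Roots: G
Mark G: refs=C L C, marked=G
Mark C: refs=K null, marked=C G
Mark L: refs=C, marked=C G L
Mark K: refs=I F, marked=C G K L
Mark I: refs=B, marked=C G I K L
Mark F: refs=null, marked=C F G I K L
Mark B: refs=K B L, marked=B C F G I K L
Unmarked (collected): A D E H J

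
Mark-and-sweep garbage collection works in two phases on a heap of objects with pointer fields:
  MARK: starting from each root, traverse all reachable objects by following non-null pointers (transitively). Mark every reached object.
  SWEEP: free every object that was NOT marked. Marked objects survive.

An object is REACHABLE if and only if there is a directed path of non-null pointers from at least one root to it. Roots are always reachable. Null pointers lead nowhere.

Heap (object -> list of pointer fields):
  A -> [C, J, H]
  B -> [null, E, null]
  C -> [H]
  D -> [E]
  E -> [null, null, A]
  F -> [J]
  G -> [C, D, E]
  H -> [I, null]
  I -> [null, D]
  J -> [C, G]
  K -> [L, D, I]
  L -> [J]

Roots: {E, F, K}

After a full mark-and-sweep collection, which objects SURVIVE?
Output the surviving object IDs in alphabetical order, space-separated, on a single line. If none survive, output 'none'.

Roots: E F K
Mark E: refs=null null A, marked=E
Mark F: refs=J, marked=E F
Mark K: refs=L D I, marked=E F K
Mark A: refs=C J H, marked=A E F K
Mark J: refs=C G, marked=A E F J K
Mark L: refs=J, marked=A E F J K L
Mark D: refs=E, marked=A D E F J K L
Mark I: refs=null D, marked=A D E F I J K L
Mark C: refs=H, marked=A C D E F I J K L
Mark H: refs=I null, marked=A C D E F H I J K L
Mark G: refs=C D E, marked=A C D E F G H I J K L
Unmarked (collected): B

Answer: A C D E F G H I J K L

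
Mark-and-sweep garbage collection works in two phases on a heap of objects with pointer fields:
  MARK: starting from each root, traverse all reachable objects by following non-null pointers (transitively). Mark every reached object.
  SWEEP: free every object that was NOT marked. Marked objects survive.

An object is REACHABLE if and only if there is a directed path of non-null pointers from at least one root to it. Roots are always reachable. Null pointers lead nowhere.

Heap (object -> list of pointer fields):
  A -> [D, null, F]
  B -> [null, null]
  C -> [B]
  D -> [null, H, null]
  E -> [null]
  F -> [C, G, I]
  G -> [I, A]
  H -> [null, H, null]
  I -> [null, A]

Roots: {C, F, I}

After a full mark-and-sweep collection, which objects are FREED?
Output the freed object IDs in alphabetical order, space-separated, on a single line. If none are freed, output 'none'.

Roots: C F I
Mark C: refs=B, marked=C
Mark F: refs=C G I, marked=C F
Mark I: refs=null A, marked=C F I
Mark B: refs=null null, marked=B C F I
Mark G: refs=I A, marked=B C F G I
Mark A: refs=D null F, marked=A B C F G I
Mark D: refs=null H null, marked=A B C D F G I
Mark H: refs=null H null, marked=A B C D F G H I
Unmarked (collected): E

Answer: E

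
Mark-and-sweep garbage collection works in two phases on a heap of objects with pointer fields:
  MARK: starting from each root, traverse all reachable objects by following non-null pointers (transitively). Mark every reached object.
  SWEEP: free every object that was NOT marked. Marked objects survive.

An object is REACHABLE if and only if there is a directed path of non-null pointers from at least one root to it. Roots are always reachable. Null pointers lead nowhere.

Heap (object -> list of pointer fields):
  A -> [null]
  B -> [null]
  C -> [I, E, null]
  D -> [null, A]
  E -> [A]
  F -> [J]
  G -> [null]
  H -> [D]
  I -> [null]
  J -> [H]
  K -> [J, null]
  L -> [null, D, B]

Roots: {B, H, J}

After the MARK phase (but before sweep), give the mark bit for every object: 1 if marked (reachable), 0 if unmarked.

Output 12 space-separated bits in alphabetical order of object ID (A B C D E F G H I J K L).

Roots: B H J
Mark B: refs=null, marked=B
Mark H: refs=D, marked=B H
Mark J: refs=H, marked=B H J
Mark D: refs=null A, marked=B D H J
Mark A: refs=null, marked=A B D H J
Unmarked (collected): C E F G I K L

Answer: 1 1 0 1 0 0 0 1 0 1 0 0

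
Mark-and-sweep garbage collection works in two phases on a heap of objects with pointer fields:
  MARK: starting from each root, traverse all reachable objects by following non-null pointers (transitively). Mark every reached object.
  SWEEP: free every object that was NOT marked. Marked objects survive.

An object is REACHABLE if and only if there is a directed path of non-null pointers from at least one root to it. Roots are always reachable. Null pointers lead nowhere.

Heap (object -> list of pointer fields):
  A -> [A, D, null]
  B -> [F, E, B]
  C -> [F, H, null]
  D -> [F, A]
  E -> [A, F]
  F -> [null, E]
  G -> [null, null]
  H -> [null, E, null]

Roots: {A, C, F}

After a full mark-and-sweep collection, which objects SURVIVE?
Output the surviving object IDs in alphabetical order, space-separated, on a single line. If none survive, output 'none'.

Answer: A C D E F H

Derivation:
Roots: A C F
Mark A: refs=A D null, marked=A
Mark C: refs=F H null, marked=A C
Mark F: refs=null E, marked=A C F
Mark D: refs=F A, marked=A C D F
Mark H: refs=null E null, marked=A C D F H
Mark E: refs=A F, marked=A C D E F H
Unmarked (collected): B G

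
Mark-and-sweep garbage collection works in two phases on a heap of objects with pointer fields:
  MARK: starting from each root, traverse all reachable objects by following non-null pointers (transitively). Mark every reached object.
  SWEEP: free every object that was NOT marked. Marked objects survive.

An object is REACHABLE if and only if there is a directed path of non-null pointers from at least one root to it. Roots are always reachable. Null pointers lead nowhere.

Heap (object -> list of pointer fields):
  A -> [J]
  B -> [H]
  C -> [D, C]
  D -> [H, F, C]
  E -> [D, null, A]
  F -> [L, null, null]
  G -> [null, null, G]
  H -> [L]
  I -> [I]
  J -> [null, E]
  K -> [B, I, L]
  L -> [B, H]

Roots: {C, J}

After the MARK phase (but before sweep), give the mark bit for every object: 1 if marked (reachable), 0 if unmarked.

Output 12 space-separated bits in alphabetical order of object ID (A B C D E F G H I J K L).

Answer: 1 1 1 1 1 1 0 1 0 1 0 1

Derivation:
Roots: C J
Mark C: refs=D C, marked=C
Mark J: refs=null E, marked=C J
Mark D: refs=H F C, marked=C D J
Mark E: refs=D null A, marked=C D E J
Mark H: refs=L, marked=C D E H J
Mark F: refs=L null null, marked=C D E F H J
Mark A: refs=J, marked=A C D E F H J
Mark L: refs=B H, marked=A C D E F H J L
Mark B: refs=H, marked=A B C D E F H J L
Unmarked (collected): G I K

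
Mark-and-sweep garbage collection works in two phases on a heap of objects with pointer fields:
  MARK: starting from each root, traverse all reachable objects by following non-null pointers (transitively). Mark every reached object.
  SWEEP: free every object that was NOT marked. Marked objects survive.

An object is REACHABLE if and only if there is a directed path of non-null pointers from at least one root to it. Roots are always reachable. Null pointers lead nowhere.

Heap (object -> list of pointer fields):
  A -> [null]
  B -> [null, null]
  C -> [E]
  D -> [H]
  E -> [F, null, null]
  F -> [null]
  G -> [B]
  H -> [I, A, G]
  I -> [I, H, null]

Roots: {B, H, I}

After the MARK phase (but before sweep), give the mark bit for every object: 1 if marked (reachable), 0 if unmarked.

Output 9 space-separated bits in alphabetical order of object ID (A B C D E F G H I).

Answer: 1 1 0 0 0 0 1 1 1

Derivation:
Roots: B H I
Mark B: refs=null null, marked=B
Mark H: refs=I A G, marked=B H
Mark I: refs=I H null, marked=B H I
Mark A: refs=null, marked=A B H I
Mark G: refs=B, marked=A B G H I
Unmarked (collected): C D E F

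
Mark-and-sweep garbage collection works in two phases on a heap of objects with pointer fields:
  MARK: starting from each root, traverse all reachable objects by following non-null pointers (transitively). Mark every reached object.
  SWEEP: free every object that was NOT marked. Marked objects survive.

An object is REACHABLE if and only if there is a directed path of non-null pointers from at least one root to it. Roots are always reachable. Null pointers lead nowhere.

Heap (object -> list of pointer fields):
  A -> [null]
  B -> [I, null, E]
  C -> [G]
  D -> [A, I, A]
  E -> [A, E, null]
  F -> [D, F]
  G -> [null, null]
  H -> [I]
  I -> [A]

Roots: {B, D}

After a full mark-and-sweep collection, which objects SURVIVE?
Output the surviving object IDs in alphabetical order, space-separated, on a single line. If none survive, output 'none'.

Roots: B D
Mark B: refs=I null E, marked=B
Mark D: refs=A I A, marked=B D
Mark I: refs=A, marked=B D I
Mark E: refs=A E null, marked=B D E I
Mark A: refs=null, marked=A B D E I
Unmarked (collected): C F G H

Answer: A B D E I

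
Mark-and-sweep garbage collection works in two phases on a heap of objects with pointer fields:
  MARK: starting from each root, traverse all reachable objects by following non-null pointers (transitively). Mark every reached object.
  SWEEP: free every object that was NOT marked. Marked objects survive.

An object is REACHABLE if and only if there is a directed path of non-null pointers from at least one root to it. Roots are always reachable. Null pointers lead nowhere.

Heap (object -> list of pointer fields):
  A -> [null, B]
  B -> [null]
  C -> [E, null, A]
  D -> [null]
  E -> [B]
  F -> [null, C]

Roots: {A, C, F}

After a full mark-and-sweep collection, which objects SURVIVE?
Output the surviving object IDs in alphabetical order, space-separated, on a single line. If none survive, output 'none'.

Roots: A C F
Mark A: refs=null B, marked=A
Mark C: refs=E null A, marked=A C
Mark F: refs=null C, marked=A C F
Mark B: refs=null, marked=A B C F
Mark E: refs=B, marked=A B C E F
Unmarked (collected): D

Answer: A B C E F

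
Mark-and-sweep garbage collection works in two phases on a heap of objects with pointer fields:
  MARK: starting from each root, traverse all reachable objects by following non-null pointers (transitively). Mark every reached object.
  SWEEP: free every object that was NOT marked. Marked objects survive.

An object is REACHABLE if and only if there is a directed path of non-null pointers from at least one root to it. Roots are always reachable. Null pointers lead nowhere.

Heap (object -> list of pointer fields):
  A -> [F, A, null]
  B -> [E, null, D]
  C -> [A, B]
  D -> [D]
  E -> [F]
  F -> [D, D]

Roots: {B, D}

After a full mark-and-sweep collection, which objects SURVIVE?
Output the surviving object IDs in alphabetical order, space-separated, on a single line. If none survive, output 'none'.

Roots: B D
Mark B: refs=E null D, marked=B
Mark D: refs=D, marked=B D
Mark E: refs=F, marked=B D E
Mark F: refs=D D, marked=B D E F
Unmarked (collected): A C

Answer: B D E F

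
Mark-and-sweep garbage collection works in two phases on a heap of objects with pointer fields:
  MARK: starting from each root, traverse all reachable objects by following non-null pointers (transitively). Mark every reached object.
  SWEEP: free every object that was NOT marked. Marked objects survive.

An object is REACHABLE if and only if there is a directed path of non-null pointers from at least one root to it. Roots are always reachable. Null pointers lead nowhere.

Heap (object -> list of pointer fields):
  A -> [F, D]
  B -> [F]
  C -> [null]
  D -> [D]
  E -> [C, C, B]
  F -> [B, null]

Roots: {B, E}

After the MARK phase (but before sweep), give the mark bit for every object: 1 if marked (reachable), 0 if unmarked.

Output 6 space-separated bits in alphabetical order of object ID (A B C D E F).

Answer: 0 1 1 0 1 1

Derivation:
Roots: B E
Mark B: refs=F, marked=B
Mark E: refs=C C B, marked=B E
Mark F: refs=B null, marked=B E F
Mark C: refs=null, marked=B C E F
Unmarked (collected): A D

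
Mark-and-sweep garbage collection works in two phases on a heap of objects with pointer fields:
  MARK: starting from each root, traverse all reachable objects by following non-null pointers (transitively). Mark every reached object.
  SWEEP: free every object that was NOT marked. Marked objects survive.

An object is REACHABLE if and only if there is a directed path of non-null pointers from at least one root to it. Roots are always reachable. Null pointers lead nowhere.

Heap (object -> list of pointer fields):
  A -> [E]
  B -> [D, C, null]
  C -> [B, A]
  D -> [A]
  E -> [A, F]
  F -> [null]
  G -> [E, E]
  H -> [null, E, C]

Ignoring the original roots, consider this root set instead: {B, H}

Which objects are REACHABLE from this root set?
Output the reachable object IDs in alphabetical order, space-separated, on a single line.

Answer: A B C D E F H

Derivation:
Roots: B H
Mark B: refs=D C null, marked=B
Mark H: refs=null E C, marked=B H
Mark D: refs=A, marked=B D H
Mark C: refs=B A, marked=B C D H
Mark E: refs=A F, marked=B C D E H
Mark A: refs=E, marked=A B C D E H
Mark F: refs=null, marked=A B C D E F H
Unmarked (collected): G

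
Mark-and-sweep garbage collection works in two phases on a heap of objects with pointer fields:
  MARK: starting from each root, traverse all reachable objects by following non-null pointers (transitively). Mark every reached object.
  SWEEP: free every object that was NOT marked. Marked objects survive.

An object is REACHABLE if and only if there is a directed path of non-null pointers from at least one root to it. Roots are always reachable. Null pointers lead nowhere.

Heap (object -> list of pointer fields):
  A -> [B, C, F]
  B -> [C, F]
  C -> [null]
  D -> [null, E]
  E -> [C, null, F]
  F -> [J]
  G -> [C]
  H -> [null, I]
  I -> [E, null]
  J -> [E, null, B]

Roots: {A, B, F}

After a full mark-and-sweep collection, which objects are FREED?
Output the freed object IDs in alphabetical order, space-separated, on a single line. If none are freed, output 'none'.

Answer: D G H I

Derivation:
Roots: A B F
Mark A: refs=B C F, marked=A
Mark B: refs=C F, marked=A B
Mark F: refs=J, marked=A B F
Mark C: refs=null, marked=A B C F
Mark J: refs=E null B, marked=A B C F J
Mark E: refs=C null F, marked=A B C E F J
Unmarked (collected): D G H I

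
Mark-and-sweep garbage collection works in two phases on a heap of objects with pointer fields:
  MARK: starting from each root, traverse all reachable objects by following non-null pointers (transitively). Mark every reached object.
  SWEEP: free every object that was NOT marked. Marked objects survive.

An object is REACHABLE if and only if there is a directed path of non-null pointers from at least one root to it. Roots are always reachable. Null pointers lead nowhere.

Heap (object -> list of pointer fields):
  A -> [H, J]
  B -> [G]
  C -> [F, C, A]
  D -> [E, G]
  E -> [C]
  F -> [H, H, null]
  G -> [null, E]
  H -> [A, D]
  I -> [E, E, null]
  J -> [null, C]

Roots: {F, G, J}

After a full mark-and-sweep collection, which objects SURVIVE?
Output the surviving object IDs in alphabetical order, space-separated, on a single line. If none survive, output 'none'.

Answer: A C D E F G H J

Derivation:
Roots: F G J
Mark F: refs=H H null, marked=F
Mark G: refs=null E, marked=F G
Mark J: refs=null C, marked=F G J
Mark H: refs=A D, marked=F G H J
Mark E: refs=C, marked=E F G H J
Mark C: refs=F C A, marked=C E F G H J
Mark A: refs=H J, marked=A C E F G H J
Mark D: refs=E G, marked=A C D E F G H J
Unmarked (collected): B I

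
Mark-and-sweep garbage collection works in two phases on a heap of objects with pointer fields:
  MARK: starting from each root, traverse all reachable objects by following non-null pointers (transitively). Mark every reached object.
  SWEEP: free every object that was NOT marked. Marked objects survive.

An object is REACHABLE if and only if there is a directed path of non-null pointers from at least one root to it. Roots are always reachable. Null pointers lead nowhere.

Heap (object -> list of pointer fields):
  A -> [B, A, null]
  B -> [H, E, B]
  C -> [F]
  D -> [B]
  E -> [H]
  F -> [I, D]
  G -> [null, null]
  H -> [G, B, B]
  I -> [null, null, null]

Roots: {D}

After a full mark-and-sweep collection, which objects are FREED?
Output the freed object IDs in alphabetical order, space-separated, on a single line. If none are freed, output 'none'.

Answer: A C F I

Derivation:
Roots: D
Mark D: refs=B, marked=D
Mark B: refs=H E B, marked=B D
Mark H: refs=G B B, marked=B D H
Mark E: refs=H, marked=B D E H
Mark G: refs=null null, marked=B D E G H
Unmarked (collected): A C F I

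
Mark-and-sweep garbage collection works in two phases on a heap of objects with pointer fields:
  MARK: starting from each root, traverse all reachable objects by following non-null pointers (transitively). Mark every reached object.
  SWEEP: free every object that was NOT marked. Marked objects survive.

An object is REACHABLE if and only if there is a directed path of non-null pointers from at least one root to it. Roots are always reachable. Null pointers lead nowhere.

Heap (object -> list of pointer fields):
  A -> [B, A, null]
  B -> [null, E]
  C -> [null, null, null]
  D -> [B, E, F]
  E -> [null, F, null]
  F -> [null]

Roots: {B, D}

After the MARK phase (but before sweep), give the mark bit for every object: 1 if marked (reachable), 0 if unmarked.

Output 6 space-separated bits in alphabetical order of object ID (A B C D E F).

Roots: B D
Mark B: refs=null E, marked=B
Mark D: refs=B E F, marked=B D
Mark E: refs=null F null, marked=B D E
Mark F: refs=null, marked=B D E F
Unmarked (collected): A C

Answer: 0 1 0 1 1 1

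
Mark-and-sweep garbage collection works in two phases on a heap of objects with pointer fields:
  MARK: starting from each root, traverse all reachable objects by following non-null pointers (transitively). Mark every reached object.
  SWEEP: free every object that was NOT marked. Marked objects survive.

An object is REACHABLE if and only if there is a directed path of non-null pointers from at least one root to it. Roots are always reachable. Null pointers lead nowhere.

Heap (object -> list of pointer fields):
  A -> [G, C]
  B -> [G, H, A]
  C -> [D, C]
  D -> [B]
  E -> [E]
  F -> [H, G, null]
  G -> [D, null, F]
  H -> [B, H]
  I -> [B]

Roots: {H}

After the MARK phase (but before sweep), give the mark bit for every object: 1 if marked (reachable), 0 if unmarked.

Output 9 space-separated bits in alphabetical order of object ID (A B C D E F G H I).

Roots: H
Mark H: refs=B H, marked=H
Mark B: refs=G H A, marked=B H
Mark G: refs=D null F, marked=B G H
Mark A: refs=G C, marked=A B G H
Mark D: refs=B, marked=A B D G H
Mark F: refs=H G null, marked=A B D F G H
Mark C: refs=D C, marked=A B C D F G H
Unmarked (collected): E I

Answer: 1 1 1 1 0 1 1 1 0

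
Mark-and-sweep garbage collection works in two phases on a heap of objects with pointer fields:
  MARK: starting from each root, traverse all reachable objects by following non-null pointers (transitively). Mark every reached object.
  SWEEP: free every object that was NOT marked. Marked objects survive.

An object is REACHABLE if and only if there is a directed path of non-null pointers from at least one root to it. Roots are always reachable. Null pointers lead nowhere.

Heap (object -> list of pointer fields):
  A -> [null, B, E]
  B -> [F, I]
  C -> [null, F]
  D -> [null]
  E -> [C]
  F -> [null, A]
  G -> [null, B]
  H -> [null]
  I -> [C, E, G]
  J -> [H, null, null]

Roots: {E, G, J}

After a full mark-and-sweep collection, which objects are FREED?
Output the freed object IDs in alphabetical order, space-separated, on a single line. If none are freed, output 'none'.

Roots: E G J
Mark E: refs=C, marked=E
Mark G: refs=null B, marked=E G
Mark J: refs=H null null, marked=E G J
Mark C: refs=null F, marked=C E G J
Mark B: refs=F I, marked=B C E G J
Mark H: refs=null, marked=B C E G H J
Mark F: refs=null A, marked=B C E F G H J
Mark I: refs=C E G, marked=B C E F G H I J
Mark A: refs=null B E, marked=A B C E F G H I J
Unmarked (collected): D

Answer: D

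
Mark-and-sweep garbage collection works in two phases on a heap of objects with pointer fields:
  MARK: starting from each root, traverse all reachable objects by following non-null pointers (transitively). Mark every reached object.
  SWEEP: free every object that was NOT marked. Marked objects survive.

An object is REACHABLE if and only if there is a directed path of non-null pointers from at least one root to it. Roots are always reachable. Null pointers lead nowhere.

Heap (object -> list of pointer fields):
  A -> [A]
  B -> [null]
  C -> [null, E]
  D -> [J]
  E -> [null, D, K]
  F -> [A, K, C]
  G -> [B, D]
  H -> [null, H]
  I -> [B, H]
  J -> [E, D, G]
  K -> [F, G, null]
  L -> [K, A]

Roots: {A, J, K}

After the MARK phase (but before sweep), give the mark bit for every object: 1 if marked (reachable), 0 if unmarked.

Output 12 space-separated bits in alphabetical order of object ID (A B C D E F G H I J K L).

Answer: 1 1 1 1 1 1 1 0 0 1 1 0

Derivation:
Roots: A J K
Mark A: refs=A, marked=A
Mark J: refs=E D G, marked=A J
Mark K: refs=F G null, marked=A J K
Mark E: refs=null D K, marked=A E J K
Mark D: refs=J, marked=A D E J K
Mark G: refs=B D, marked=A D E G J K
Mark F: refs=A K C, marked=A D E F G J K
Mark B: refs=null, marked=A B D E F G J K
Mark C: refs=null E, marked=A B C D E F G J K
Unmarked (collected): H I L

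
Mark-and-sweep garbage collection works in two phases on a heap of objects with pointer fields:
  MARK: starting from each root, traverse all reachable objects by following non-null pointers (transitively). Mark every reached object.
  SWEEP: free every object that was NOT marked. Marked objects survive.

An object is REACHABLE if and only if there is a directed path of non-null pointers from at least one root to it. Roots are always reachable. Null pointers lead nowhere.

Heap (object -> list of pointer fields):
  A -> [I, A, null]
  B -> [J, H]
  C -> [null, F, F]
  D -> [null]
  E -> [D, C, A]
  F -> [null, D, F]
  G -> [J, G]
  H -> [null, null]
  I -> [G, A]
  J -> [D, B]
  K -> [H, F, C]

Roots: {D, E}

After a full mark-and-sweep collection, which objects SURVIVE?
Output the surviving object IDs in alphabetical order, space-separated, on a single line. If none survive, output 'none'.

Answer: A B C D E F G H I J

Derivation:
Roots: D E
Mark D: refs=null, marked=D
Mark E: refs=D C A, marked=D E
Mark C: refs=null F F, marked=C D E
Mark A: refs=I A null, marked=A C D E
Mark F: refs=null D F, marked=A C D E F
Mark I: refs=G A, marked=A C D E F I
Mark G: refs=J G, marked=A C D E F G I
Mark J: refs=D B, marked=A C D E F G I J
Mark B: refs=J H, marked=A B C D E F G I J
Mark H: refs=null null, marked=A B C D E F G H I J
Unmarked (collected): K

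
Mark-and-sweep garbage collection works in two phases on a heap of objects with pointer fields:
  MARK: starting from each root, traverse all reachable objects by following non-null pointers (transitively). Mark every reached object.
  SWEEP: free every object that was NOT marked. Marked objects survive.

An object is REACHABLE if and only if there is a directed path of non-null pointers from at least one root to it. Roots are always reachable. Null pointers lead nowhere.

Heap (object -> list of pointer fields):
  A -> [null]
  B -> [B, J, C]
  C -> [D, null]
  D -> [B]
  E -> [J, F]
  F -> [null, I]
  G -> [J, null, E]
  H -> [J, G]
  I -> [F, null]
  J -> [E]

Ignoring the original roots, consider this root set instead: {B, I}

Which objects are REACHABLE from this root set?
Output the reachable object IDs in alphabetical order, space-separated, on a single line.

Roots: B I
Mark B: refs=B J C, marked=B
Mark I: refs=F null, marked=B I
Mark J: refs=E, marked=B I J
Mark C: refs=D null, marked=B C I J
Mark F: refs=null I, marked=B C F I J
Mark E: refs=J F, marked=B C E F I J
Mark D: refs=B, marked=B C D E F I J
Unmarked (collected): A G H

Answer: B C D E F I J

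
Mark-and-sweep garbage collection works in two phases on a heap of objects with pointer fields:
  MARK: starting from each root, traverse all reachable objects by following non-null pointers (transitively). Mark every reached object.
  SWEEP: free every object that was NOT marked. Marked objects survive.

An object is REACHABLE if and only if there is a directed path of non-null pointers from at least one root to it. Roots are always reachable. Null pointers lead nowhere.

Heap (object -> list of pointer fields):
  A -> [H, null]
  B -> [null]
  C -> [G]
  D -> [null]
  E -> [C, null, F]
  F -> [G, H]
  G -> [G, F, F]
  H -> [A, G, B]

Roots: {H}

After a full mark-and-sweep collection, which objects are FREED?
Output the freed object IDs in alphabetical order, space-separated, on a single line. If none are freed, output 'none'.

Answer: C D E

Derivation:
Roots: H
Mark H: refs=A G B, marked=H
Mark A: refs=H null, marked=A H
Mark G: refs=G F F, marked=A G H
Mark B: refs=null, marked=A B G H
Mark F: refs=G H, marked=A B F G H
Unmarked (collected): C D E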